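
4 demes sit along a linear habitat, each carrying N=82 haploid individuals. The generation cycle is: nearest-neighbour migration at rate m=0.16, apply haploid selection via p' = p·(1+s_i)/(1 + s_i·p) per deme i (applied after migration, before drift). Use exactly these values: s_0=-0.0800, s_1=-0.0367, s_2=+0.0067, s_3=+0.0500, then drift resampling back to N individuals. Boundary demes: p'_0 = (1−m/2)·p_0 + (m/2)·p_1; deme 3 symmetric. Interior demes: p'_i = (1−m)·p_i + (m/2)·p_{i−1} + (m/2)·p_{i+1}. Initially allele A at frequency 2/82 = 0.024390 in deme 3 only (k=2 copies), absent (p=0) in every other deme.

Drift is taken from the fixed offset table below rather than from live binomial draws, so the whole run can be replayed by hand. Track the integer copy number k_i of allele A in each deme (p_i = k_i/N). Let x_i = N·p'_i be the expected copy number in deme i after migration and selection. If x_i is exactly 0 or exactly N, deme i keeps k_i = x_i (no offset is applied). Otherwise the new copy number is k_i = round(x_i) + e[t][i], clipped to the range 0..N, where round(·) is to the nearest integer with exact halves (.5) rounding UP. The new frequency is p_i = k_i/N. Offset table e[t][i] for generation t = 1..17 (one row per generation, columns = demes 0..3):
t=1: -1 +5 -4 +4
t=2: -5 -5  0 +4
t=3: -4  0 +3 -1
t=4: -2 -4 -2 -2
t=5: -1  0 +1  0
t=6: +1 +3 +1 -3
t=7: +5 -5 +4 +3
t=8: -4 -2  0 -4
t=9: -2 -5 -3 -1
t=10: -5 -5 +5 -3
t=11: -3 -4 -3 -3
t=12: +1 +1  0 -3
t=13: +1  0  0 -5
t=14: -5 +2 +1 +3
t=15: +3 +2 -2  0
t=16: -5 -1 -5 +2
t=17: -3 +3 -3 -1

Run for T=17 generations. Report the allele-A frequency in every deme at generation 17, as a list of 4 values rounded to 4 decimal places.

t=0: k=[0 0 0 2]
t=1: x=[0.0000 0.0000 0.1611 1.9298] k=[0 0 0 6]
t=2: x=[0.0000 0.0000 0.4832 5.7766] k=[0 0 0 10]
t=3: x=[0.0000 0.0000 0.8053 9.6061] k=[0 0 4 9]
t=4: x=[0.0000 0.3083 4.1060 8.9829] k=[0 0 2 7]
t=5: x=[0.0000 0.1541 2.2546 6.9022] k=[0 0 3 7]
t=6: x=[0.0000 0.2312 3.0999 6.9855] k=[0 3 4 4]
t=7: x=[0.2209 2.7393 3.9450 4.1898] k=[5 0 8 7]
t=8: x=[4.2511 1.0023 7.3244 7.4020] k=[0 0 7 3]
t=9: x=[0.0000 0.5396 6.1579 3.4790] k=[0 0 3 2]
t=10: x=[0.0000 0.2312 2.6974 2.1812] k=[0 0 8 0]
t=11: x=[0.0000 0.6167 6.7613 0.6717] k=[0 0 4 0]
t=12: x=[0.0000 0.3083 3.3816 0.3359] k=[0 1 3 0]
t=13: x=[0.0736 1.0409 2.6169 0.2520] k=[1 1 3 0]
t=14: x=[0.9209 1.1180 2.6169 0.2520] k=[0 3 4 3]
t=15: x=[0.2209 2.7393 3.8645 3.2279] k=[3 5 2 3]
t=16: x=[2.9162 4.4403 2.3351 3.0606] k=[0 3 0 5]
t=17: x=[0.2209 2.4303 0.6443 4.8165] k=[0 5 0 4]

[0.0000, 0.0610, 0.0000, 0.0488]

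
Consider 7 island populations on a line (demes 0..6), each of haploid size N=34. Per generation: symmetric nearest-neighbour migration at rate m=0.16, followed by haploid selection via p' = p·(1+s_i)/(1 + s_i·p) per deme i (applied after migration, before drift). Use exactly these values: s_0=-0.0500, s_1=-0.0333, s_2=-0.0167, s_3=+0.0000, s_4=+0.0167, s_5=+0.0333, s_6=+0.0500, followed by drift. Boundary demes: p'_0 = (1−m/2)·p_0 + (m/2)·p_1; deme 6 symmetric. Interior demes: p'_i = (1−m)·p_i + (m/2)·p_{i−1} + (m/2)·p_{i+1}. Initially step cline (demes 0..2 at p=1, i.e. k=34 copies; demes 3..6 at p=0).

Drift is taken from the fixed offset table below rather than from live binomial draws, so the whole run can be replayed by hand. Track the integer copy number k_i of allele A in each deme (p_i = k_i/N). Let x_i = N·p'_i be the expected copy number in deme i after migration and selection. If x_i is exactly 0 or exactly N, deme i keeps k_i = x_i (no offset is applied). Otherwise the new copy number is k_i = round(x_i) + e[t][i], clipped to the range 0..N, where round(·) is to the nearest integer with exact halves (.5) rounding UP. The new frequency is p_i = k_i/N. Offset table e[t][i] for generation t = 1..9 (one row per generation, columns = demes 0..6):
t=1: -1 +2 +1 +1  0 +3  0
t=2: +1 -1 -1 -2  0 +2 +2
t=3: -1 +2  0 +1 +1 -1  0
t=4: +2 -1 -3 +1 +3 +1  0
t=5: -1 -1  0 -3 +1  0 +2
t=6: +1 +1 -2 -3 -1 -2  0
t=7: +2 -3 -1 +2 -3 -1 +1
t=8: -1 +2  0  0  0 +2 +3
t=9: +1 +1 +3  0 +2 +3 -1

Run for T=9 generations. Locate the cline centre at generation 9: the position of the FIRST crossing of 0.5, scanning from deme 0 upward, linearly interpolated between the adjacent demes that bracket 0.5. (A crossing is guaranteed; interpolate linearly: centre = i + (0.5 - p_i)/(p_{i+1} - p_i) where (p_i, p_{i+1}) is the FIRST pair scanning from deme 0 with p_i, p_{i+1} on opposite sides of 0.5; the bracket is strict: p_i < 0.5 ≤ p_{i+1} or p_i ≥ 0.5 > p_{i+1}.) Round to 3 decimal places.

t=0: k=[34 34 34 0 0 0 0]
t=1: x=[34.0000 34.0000 31.2376 2.7200 0.0000 0.0000 0.0000] k=[34 34 32 4 0 0 0]
t=2: x=[34.0000 33.8345 29.8591 5.9200 0.3253 0.0000 0.0000] k=[34 33 29 4 0 0 0]
t=3: x=[33.9158 32.7189 27.2291 5.6800 0.3253 0.0000 0.0000] k=[33 34 27 7 1 0 0]
t=4: x=[33.0330 33.3384 25.8562 8.1200 1.4224 0.0827 0.0000] k=[34 32 23 9 4 1 0]
t=5: x=[33.8316 31.3587 22.4720 9.7200 4.2208 1.1973 0.0840] k=[33 30 22 7 5 1 2]
t=6: x=[32.6972 29.4686 21.3063 8.0400 4.9092 1.4446 2.0103] k=[34 30 19 5 4 0 2]
t=7: x=[33.6633 29.3046 18.6183 6.0400 3.8157 0.4958 1.9268] k=[34 26 18 8 1 0 3]
t=8: x=[33.3270 25.7910 17.6971 8.2400 1.5036 0.3306 2.8863] k=[32 28 18 8 2 2 6]
t=9: x=[31.5666 27.3405 17.8573 8.3200 2.5183 2.3918 5.9146] k=[33 28 21 8 5 5 5]

2.308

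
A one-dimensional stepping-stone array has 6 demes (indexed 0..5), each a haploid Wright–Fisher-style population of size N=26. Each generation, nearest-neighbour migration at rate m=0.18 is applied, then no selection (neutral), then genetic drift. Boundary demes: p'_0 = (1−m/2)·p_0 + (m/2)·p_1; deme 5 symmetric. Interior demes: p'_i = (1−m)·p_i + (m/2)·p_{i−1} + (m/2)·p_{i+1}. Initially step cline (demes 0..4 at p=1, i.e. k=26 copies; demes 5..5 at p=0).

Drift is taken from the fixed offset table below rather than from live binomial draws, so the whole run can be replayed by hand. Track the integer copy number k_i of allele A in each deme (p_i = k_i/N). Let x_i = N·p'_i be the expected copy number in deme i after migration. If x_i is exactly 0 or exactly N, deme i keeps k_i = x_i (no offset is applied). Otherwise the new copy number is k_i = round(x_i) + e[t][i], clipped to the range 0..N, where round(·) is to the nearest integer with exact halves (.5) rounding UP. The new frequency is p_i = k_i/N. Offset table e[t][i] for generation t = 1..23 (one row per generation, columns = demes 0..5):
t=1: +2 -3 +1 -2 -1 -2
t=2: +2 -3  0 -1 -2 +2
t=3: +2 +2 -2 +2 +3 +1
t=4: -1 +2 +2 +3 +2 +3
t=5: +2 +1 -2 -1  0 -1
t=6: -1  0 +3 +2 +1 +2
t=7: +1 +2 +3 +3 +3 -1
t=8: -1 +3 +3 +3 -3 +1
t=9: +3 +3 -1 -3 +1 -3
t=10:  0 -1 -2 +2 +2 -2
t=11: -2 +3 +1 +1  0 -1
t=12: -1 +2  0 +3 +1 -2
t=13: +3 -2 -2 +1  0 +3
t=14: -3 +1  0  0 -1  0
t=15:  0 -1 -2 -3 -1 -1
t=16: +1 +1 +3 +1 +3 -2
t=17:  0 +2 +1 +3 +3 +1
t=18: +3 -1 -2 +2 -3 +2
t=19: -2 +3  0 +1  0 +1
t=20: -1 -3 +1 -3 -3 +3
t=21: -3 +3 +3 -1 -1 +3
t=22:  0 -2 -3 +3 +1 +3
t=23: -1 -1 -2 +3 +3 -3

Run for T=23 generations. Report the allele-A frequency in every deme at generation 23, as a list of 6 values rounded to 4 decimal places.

[0.7692, 0.8462, 0.8077, 1.0000, 0.8846, 0.8462]

t=0: k=[26 26 26 26 26 0]
t=1: x=[26.0000 26.0000 26.0000 26.0000 23.6600 2.3400] k=[26 26 26 26 23 0]
t=2: x=[26.0000 26.0000 26.0000 25.7300 21.2000 2.0700] k=[26 26 26 25 19 4]
t=3: x=[26.0000 26.0000 25.9100 24.5500 18.1900 5.3500] k=[26 26 24 26 21 6]
t=4: x=[26.0000 25.8200 24.3600 25.3700 20.1000 7.3500] k=[26 26 26 26 22 10]
t=5: x=[26.0000 26.0000 26.0000 25.6400 21.2800 11.0800] k=[26 26 26 25 21 10]
t=6: x=[26.0000 26.0000 25.9100 24.7300 20.3700 10.9900] k=[26 26 26 26 21 13]
t=7: x=[26.0000 26.0000 26.0000 25.5500 20.7300 13.7200] k=[26 26 26 26 24 13]
t=8: x=[26.0000 26.0000 26.0000 25.8200 23.1900 13.9900] k=[26 26 26 26 20 15]
t=9: x=[26.0000 26.0000 26.0000 25.4600 20.0900 15.4500] k=[26 26 26 22 21 12]
t=10: x=[26.0000 26.0000 25.6400 22.2700 20.2800 12.8100] k=[26 26 24 24 22 11]
t=11: x=[26.0000 25.8200 24.1800 23.8200 21.1900 11.9900] k=[26 26 25 25 21 11]
t=12: x=[26.0000 25.9100 25.0900 24.6400 20.4600 11.9000] k=[26 26 25 26 21 10]
t=13: x=[26.0000 25.9100 25.1800 25.4600 20.4600 10.9900] k=[26 24 23 26 20 14]
t=14: x=[25.8200 24.0900 23.3600 25.1900 20.0000 14.5400] k=[23 25 23 25 19 15]
t=15: x=[23.1800 24.6400 23.3600 24.2800 19.1800 15.3600] k=[23 24 21 21 18 14]
t=16: x=[23.0900 23.6400 21.2700 20.7300 17.9100 14.3600] k=[24 25 24 22 21 12]
t=17: x=[24.0900 24.8200 23.9100 22.0900 20.2800 12.8100] k=[24 26 25 25 23 14]
t=18: x=[24.1800 25.7300 25.0900 24.8200 22.3700 14.8100] k=[26 25 23 26 19 17]
t=19: x=[25.9100 24.9100 23.4500 25.1000 19.4500 17.1800] k=[24 26 23 26 19 18]
t=20: x=[24.1800 25.5500 23.5400 25.1000 19.5400 18.0900] k=[23 23 25 22 17 21]
t=21: x=[23.0000 23.1800 24.5500 21.8200 17.8100 20.6400] k=[20 26 26 21 17 24]
t=22: x=[20.5400 25.4600 25.5500 21.0900 17.9900 23.3700] k=[21 23 23 24 19 26]
t=23: x=[21.1800 22.8200 23.0900 23.4600 20.0800 25.3700] k=[20 22 21 26 23 22]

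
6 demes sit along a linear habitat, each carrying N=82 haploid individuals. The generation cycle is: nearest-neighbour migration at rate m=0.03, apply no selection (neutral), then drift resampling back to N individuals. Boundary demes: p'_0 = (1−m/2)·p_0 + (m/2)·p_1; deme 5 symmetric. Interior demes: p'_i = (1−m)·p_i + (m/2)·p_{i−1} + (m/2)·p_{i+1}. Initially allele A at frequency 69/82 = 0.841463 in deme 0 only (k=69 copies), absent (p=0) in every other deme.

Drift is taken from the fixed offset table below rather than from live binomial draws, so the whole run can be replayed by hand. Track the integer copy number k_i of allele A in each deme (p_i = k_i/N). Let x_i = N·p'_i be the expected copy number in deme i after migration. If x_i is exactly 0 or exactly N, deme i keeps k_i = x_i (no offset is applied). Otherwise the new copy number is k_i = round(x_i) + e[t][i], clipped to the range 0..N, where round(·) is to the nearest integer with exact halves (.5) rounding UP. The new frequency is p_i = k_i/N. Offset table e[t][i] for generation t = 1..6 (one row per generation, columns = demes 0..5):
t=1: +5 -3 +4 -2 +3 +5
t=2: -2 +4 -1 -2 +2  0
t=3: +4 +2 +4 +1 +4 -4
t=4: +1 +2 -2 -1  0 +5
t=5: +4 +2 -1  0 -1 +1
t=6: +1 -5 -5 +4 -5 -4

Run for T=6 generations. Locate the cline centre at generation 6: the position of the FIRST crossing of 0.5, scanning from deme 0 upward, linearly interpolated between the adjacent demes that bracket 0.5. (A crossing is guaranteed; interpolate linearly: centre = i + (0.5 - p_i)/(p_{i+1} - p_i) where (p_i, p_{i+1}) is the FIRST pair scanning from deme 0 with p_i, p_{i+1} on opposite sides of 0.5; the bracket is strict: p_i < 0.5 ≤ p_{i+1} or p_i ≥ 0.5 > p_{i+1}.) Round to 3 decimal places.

0.530

t=0: k=[69 0 0 0 0 0]
t=1: x=[67.9650 1.0350 0.0000 0.0000 0.0000 0.0000] k=[73 0 0 0 0 0]
t=2: x=[71.9050 1.0950 0.0000 0.0000 0.0000 0.0000] k=[70 5 0 0 0 0]
t=3: x=[69.0250 5.9000 0.0750 0.0000 0.0000 0.0000] k=[73 8 4 0 0 0]
t=4: x=[72.0250 8.9150 4.0000 0.0600 0.0000 0.0000] k=[73 11 2 0 0 0]
t=5: x=[72.0700 11.7950 2.1050 0.0300 0.0000 0.0000] k=[76 14 1 0 0 0]
t=6: x=[75.0700 14.7350 1.1800 0.0150 0.0000 0.0000] k=[76 10 0 4 0 0]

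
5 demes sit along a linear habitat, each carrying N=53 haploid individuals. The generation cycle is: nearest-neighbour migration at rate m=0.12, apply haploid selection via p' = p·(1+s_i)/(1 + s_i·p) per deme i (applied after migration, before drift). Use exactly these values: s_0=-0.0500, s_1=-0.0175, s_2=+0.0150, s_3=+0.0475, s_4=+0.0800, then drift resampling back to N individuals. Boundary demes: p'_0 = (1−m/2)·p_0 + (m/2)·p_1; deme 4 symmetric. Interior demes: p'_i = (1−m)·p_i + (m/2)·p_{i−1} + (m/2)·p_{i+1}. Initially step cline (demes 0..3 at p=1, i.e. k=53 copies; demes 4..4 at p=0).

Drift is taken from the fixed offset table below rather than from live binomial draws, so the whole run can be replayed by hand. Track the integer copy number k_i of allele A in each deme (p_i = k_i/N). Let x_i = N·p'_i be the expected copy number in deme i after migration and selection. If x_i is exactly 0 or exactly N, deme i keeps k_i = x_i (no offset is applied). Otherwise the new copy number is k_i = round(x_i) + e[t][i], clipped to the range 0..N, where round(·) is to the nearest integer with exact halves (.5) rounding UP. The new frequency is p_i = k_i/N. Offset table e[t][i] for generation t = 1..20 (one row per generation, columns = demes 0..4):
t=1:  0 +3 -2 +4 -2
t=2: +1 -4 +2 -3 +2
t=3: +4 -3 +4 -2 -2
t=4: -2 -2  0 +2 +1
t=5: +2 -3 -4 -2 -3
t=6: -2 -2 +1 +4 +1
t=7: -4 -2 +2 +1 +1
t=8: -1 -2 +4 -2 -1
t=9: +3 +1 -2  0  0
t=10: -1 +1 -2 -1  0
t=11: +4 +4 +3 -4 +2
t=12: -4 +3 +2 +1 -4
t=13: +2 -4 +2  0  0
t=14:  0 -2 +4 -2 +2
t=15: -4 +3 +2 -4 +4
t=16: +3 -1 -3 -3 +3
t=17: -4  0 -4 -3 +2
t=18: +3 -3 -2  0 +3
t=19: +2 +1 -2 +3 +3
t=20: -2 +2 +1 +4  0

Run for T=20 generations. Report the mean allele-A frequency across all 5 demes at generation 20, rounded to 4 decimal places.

0.8642

t=0: k=[53 53 53 53 0]
t=1: x=[53.0000 53.0000 53.0000 49.9559 3.4180] k=[53 53 53 53 1]
t=2: x=[53.0000 53.0000 53.0000 50.0135 4.4221] k=[53 53 53 47 6]
t=3: x=[53.0000 53.0000 52.6453 45.2133 9.0216] k=[53 53 53 43 7]
t=4: x=[53.0000 53.0000 52.4088 41.8540 9.7579] k=[53 53 52 44 11]
t=5: x=[53.0000 52.9389 51.6004 42.8853 13.7490] k=[53 50 48 41 11]
t=6: x=[52.8106 50.0106 47.7706 40.0788 13.5620] k=[51 48 49 44 15]
t=7: x=[50.7102 48.1630 48.6992 42.9436 17.6336] k=[47 46 51 44 19]
t=8: x=[46.6592 46.2568 50.3182 43.2934 21.4755] k=[46 44 53 41 20]
t=9: x=[45.5579 44.5352 51.7582 40.8988 22.2469] k=[49 46 50 41 22]
t=10: x=[48.6182 46.3176 49.2719 40.8403 24.1478] k=[48 47 47 40 24]
t=11: x=[47.7003 46.9662 46.6635 39.9225 25.9781] k=[52 51 50 36 28]
t=12: x=[51.8854 50.9657 49.2719 36.8851 29.4906] k=[48 53 51 38 25]
t=13: x=[48.0756 52.5726 50.3774 38.4940 26.7995] k=[50 49 52 38 27]
t=14: x=[49.7887 49.1779 51.0087 38.6703 28.6756] k=[50 47 53 37 31]
t=15: x=[49.6632 47.4529 51.6990 38.1020 32.3381] k=[46 50 53 34 36]
t=16: x=[45.9317 49.8887 51.6990 35.8034 36.7596] k=[49 49 49 33 40]
t=17: x=[48.8061 48.9342 48.1065 34.9366 40.3366] k=[45 49 44 32 42]
t=18: x=[44.8940 48.3862 43.6948 33.8906 42.0823] k=[48 45 42 34 45]
t=19: x=[47.5753 44.8793 41.8318 35.6853 44.8832] k=[50 46 40 39 48]
t=20: x=[49.6004 45.7705 40.4432 40.0593 47.8303] k=[48 48 41 44 48]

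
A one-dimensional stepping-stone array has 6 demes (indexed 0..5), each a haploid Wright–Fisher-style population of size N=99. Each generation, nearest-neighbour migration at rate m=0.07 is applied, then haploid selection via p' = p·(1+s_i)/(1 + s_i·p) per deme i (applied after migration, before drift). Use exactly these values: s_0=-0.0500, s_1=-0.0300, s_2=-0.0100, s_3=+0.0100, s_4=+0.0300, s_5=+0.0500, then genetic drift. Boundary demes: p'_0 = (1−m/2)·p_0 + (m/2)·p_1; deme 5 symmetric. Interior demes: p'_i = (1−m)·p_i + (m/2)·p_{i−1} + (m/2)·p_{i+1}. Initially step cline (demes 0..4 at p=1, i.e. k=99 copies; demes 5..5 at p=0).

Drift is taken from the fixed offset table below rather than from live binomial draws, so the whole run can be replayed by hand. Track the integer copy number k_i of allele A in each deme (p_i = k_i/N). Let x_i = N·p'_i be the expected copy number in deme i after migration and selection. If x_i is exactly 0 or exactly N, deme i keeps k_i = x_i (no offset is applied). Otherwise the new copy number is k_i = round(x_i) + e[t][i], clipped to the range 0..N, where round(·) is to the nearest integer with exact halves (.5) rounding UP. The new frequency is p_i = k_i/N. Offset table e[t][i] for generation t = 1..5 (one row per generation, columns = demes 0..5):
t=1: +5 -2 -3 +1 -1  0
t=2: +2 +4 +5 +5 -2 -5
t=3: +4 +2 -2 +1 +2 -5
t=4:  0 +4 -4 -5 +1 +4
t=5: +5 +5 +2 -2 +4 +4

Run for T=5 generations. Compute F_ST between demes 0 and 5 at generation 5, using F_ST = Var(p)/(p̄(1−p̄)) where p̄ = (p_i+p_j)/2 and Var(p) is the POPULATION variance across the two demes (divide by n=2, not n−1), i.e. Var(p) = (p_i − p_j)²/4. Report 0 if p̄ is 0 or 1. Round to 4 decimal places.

0.7368

t=0: k=[99 99 99 99 99 0]
t=1: x=[99.0000 99.0000 99.0000 99.0000 95.6325 3.6319] k=[99 99 99 99 95 4]
t=2: x=[99.0000 99.0000 99.0000 98.8614 92.1460 7.5170] k=[99 99 99 99 90 3]
t=3: x=[99.0000 99.0000 99.0000 98.6881 87.5722 6.3279] k=[99 99 99 99 90 1]
t=4: x=[99.0000 99.0000 99.0000 98.6881 87.5038 4.3118] k=[99 99 99 94 89 8]
t=5: x=[99.0000 99.0000 98.8232 94.0470 86.6628 11.3148] k=[99 99 99 92 91 15]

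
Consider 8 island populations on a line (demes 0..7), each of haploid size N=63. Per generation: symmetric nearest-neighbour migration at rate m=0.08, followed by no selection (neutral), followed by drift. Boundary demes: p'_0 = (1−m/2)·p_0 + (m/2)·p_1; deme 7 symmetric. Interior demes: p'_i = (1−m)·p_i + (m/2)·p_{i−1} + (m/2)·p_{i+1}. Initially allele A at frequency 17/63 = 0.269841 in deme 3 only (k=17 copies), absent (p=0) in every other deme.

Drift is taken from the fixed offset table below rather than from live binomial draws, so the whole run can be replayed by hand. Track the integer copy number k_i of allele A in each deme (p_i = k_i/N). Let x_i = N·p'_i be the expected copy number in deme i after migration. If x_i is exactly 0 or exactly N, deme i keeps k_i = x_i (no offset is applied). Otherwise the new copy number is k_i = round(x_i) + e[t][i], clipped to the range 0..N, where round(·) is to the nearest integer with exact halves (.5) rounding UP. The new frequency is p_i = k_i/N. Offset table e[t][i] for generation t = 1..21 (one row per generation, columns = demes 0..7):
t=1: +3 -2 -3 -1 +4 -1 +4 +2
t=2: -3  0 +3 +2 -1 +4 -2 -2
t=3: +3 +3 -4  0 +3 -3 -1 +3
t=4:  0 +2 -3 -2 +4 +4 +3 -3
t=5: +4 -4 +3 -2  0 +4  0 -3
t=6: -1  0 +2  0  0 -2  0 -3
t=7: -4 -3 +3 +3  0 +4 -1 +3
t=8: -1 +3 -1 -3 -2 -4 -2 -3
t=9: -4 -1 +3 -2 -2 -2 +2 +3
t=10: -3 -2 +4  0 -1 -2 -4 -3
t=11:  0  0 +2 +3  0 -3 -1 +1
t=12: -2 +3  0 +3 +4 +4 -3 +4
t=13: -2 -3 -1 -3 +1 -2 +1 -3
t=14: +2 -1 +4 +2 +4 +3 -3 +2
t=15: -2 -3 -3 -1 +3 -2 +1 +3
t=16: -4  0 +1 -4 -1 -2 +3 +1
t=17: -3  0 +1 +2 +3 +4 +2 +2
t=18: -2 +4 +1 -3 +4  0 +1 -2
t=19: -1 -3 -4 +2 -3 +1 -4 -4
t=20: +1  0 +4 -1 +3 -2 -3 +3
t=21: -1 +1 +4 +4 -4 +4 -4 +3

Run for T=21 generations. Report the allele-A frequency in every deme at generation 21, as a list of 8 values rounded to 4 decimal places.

[0.0000, 0.0317, 0.2381, 0.2063, 0.2063, 0.1587, 0.0000, 0.1270]

t=0: k=[0 0 0 17 0 0 0 0]
t=1: x=[0.0000 0.0000 0.6800 15.6400 0.6800 0.0000 0.0000 0.0000] k=[0 0 0 15 5 0 0 0]
t=2: x=[0.0000 0.0000 0.6000 14.0000 5.2000 0.2000 0.0000 0.0000] k=[0 0 4 16 4 4 0 0]
t=3: x=[0.0000 0.1600 4.3200 15.0400 4.4800 3.8400 0.1600 0.0000] k=[0 3 0 15 7 1 0 0]
t=4: x=[0.1200 2.7600 0.7200 14.0800 7.0800 1.2000 0.0400 0.0000] k=[0 5 0 12 11 5 3 0]
t=5: x=[0.2000 4.6000 0.6800 11.4800 10.8000 5.1600 2.9600 0.1200] k=[4 1 4 9 11 9 3 0]
t=6: x=[3.8800 1.2400 4.0800 8.8800 10.8400 8.8400 3.1200 0.1200] k=[3 1 6 9 11 7 3 0]
t=7: x=[2.9200 1.2800 5.9200 8.9600 10.7600 7.0000 3.0400 0.1200] k=[0 0 9 12 11 11 2 3]
t=8: x=[0.0000 0.3600 8.7600 11.8400 11.0400 10.6400 2.4000 2.9600] k=[0 3 8 9 9 7 0 0]
t=9: x=[0.1200 3.0800 7.8400 8.9600 8.9200 6.8000 0.2800 0.0000] k=[0 2 11 7 7 5 2 0]
t=10: x=[0.0800 2.2800 10.4800 7.1600 6.9200 4.9600 2.0400 0.0800] k=[0 0 14 7 6 3 0 0]
t=11: x=[0.0000 0.5600 13.1600 7.2400 5.9200 3.0000 0.1200 0.0000] k=[0 1 15 10 6 0 0 0]
t=12: x=[0.0400 1.5200 14.2400 10.0400 5.9200 0.2400 0.0000 0.0000] k=[0 5 14 13 10 4 0 0]
t=13: x=[0.2000 5.1600 13.6000 12.9200 9.8800 4.0800 0.1600 0.0000] k=[0 2 13 10 11 2 1 0]
t=14: x=[0.0800 2.3600 12.4400 10.1600 10.6000 2.3200 1.0000 0.0400] k=[2 1 16 12 15 5 0 2]
t=15: x=[1.9600 1.6400 15.2400 12.2800 14.4800 5.2000 0.2800 1.9200] k=[0 0 12 11 17 3 1 5]
t=16: x=[0.0000 0.4800 11.4800 11.2800 16.2000 3.4800 1.2400 4.8400] k=[0 0 12 7 15 1 4 6]
t=17: x=[0.0000 0.4800 11.3200 7.5200 14.1200 1.6800 3.9600 5.9200] k=[0 0 12 10 17 6 6 8]
t=18: x=[0.0000 0.4800 11.4400 10.3600 16.2800 6.4400 6.0800 7.9200] k=[0 4 12 7 20 6 7 6]
t=19: x=[0.1600 4.1600 11.4800 7.7200 18.9200 6.6000 6.9200 6.0400] k=[0 1 7 10 16 8 3 2]
t=20: x=[0.0400 1.2000 6.8800 10.1200 15.4400 8.1200 3.1600 2.0400] k=[1 1 11 9 18 6 0 5]
t=21: x=[1.0000 1.4000 10.5200 9.4400 17.1600 6.2400 0.4400 4.8000] k=[0 2 15 13 13 10 0 8]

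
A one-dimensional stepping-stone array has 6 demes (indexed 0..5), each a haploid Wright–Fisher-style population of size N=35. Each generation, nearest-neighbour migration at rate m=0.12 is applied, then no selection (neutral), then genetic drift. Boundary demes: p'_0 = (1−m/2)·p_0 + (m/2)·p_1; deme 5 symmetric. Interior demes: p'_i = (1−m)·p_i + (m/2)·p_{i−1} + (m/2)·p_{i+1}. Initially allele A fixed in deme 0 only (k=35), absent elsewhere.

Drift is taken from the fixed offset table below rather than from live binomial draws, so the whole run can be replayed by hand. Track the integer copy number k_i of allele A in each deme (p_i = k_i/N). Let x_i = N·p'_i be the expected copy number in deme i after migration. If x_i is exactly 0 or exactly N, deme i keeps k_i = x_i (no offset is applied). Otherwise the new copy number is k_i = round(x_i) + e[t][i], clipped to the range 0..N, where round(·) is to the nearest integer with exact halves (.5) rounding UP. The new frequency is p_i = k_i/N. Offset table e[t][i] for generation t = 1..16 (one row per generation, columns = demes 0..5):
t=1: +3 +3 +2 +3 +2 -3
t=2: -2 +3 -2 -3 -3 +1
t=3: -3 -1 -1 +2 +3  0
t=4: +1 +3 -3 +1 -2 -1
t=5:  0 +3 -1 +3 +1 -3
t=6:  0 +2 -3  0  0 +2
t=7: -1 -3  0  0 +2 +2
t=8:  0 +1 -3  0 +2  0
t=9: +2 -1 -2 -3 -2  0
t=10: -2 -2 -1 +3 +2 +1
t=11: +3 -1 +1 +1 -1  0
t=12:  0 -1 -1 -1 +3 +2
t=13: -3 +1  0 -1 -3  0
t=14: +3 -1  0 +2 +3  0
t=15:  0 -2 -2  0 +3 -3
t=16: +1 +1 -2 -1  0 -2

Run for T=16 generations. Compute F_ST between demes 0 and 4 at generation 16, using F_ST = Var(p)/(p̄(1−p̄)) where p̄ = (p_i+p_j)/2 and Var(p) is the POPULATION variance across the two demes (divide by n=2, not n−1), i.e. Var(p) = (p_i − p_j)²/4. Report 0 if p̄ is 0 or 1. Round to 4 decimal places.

t=0: k=[35 0 0 0 0 0]
t=1: x=[32.9000 2.1000 0.0000 0.0000 0.0000 0.0000] k=[35 5 0 0 0 0]
t=2: x=[33.2000 6.5000 0.3000 0.0000 0.0000 0.0000] k=[31 10 0 0 0 0]
t=3: x=[29.7400 10.6600 0.6000 0.0000 0.0000 0.0000] k=[27 10 0 0 0 0]
t=4: x=[25.9800 10.4200 0.6000 0.0000 0.0000 0.0000] k=[27 13 0 0 0 0]
t=5: x=[26.1600 13.0600 0.7800 0.0000 0.0000 0.0000] k=[26 16 0 0 0 0]
t=6: x=[25.4000 15.6400 0.9600 0.0000 0.0000 0.0000] k=[25 18 0 0 0 0]
t=7: x=[24.5800 17.3400 1.0800 0.0000 0.0000 0.0000] k=[24 14 1 0 0 0]
t=8: x=[23.4000 13.8200 1.7200 0.0600 0.0000 0.0000] k=[23 15 0 0 0 0]
t=9: x=[22.5200 14.5800 0.9000 0.0000 0.0000 0.0000] k=[25 14 0 0 0 0]
t=10: x=[24.3400 13.8200 0.8400 0.0000 0.0000 0.0000] k=[22 12 0 0 0 0]
t=11: x=[21.4000 11.8800 0.7200 0.0000 0.0000 0.0000] k=[24 11 2 0 0 0]
t=12: x=[23.2200 11.2400 2.4200 0.1200 0.0000 0.0000] k=[23 10 1 0 0 0]
t=13: x=[22.2200 10.2400 1.4800 0.0600 0.0000 0.0000] k=[19 11 1 0 0 0]
t=14: x=[18.5200 10.8800 1.5400 0.0600 0.0000 0.0000] k=[22 10 2 2 0 0]
t=15: x=[21.2800 10.2400 2.4800 1.8800 0.1200 0.0000] k=[21 8 0 2 3 0]
t=16: x=[20.2200 8.3000 0.6000 1.9400 2.7600 0.1800] k=[21 9 0 1 3 0]

0.2935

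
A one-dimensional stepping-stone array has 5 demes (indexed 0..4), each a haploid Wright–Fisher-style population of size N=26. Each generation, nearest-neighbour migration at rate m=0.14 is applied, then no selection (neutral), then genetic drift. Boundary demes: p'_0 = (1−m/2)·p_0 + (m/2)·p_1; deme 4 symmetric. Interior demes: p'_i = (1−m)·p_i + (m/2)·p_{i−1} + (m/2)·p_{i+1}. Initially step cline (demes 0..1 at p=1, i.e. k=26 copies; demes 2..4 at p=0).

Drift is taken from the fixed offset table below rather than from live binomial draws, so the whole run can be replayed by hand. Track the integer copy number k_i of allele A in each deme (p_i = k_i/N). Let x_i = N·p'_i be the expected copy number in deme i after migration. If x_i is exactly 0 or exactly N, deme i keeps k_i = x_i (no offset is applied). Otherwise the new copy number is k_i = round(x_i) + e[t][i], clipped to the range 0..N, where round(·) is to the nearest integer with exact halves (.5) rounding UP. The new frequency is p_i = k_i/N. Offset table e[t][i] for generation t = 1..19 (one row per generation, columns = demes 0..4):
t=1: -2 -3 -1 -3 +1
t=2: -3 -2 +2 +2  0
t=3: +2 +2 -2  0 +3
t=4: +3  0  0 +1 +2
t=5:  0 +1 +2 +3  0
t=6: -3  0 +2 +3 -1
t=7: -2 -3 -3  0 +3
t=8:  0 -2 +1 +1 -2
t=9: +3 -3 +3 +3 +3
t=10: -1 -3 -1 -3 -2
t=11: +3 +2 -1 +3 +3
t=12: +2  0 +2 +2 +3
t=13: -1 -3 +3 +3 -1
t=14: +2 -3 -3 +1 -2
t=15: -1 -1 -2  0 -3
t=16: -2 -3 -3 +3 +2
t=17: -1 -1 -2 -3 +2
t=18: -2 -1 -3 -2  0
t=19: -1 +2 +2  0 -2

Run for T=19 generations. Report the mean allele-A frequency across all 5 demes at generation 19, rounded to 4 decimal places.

0.4000

t=0: k=[26 26 0 0 0]
t=1: x=[26.0000 24.1800 1.8200 0.0000 0.0000] k=[26 21 1 0 0]
t=2: x=[25.6500 19.9500 2.3300 0.0700 0.0000] k=[23 18 4 2 0]
t=3: x=[22.6500 17.3700 4.8400 2.0000 0.1400] k=[25 19 3 2 3]
t=4: x=[24.5800 18.3000 4.0500 2.1400 2.9300] k=[26 18 4 3 5]
t=5: x=[25.4400 17.5800 4.9100 3.2100 4.8600] k=[25 19 7 6 5]
t=6: x=[24.5800 18.5800 7.7700 6.0000 5.0700] k=[22 19 10 9 4]
t=7: x=[21.7900 18.5800 10.5600 8.7200 4.3500] k=[20 16 8 9 7]
t=8: x=[19.7200 15.7200 8.6300 8.7900 7.1400] k=[20 14 10 10 5]
t=9: x=[19.5800 14.1400 10.2800 9.6500 5.3500] k=[23 11 13 13 8]
t=10: x=[22.1600 11.9800 12.8600 12.6500 8.3500] k=[21 9 12 10 6]
t=11: x=[20.1600 10.0500 11.6500 9.8600 6.2800] k=[23 12 11 13 9]
t=12: x=[22.2300 12.7000 11.2100 12.5800 9.2800] k=[24 13 13 15 12]
t=13: x=[23.2300 13.7700 13.1400 14.6500 12.2100] k=[22 11 16 18 11]
t=14: x=[21.2300 12.1200 15.7900 17.3700 11.4900] k=[23 9 13 18 9]
t=15: x=[22.0200 10.2600 13.0700 17.0200 9.6300] k=[21 9 11 17 7]
t=16: x=[20.1600 9.9800 11.2800 15.8800 7.7000] k=[18 7 8 19 10]
t=17: x=[17.2300 7.8400 8.7000 17.6000 10.6300] k=[16 7 7 15 13]
t=18: x=[15.3700 7.6300 7.5600 14.3000 13.1400] k=[13 7 5 12 13]
t=19: x=[12.5800 7.2800 5.6300 11.5800 12.9300] k=[12 9 8 12 11]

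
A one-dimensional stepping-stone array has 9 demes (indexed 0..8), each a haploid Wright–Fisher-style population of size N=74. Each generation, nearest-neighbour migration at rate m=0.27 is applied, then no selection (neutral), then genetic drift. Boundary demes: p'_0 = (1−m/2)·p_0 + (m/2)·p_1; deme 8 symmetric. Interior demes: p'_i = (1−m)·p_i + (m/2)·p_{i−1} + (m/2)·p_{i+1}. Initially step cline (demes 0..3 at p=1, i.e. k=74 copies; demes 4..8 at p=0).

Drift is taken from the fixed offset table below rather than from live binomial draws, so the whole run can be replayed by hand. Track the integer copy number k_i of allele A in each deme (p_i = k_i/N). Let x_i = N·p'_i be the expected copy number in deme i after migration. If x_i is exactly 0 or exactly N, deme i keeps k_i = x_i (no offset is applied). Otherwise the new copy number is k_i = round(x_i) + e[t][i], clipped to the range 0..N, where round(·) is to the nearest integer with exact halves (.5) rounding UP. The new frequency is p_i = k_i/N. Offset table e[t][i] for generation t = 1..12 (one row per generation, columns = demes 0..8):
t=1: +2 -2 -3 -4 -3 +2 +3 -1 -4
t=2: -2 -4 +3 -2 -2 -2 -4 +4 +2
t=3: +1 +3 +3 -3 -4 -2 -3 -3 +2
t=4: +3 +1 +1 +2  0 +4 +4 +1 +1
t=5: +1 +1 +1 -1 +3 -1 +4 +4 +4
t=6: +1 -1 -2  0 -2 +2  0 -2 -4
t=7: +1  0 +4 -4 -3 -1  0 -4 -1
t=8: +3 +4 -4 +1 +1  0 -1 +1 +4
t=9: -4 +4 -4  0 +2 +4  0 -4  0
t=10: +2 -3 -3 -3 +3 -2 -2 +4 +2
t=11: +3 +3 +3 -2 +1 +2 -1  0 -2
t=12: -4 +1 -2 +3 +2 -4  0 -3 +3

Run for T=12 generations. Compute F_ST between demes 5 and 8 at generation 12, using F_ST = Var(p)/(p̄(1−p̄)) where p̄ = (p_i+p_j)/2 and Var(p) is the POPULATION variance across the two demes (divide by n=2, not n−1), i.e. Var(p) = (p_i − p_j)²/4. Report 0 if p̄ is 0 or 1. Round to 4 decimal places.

t=0: k=[74 74 74 74 0 0 0 0 0]
t=1: x=[74.0000 74.0000 74.0000 64.0100 9.9900 0.0000 0.0000 0.0000 0.0000] k=[74 74 74 60 7 0 0 0 0]
t=2: x=[74.0000 74.0000 72.1100 54.7350 13.2100 0.9450 0.0000 0.0000 0.0000] k=[74 74 74 53 11 0 0 0 0]
t=3: x=[74.0000 74.0000 71.1650 50.1650 15.1850 1.4850 0.0000 0.0000 0.0000] k=[74 74 74 47 11 0 0 0 0]
t=4: x=[74.0000 74.0000 70.3550 45.7850 14.3750 1.4850 0.0000 0.0000 0.0000] k=[74 74 71 48 14 5 0 0 0]
t=5: x=[74.0000 73.5950 68.3000 46.5150 17.3750 5.5400 0.6750 0.0000 0.0000] k=[74 74 69 46 20 5 5 0 0]
t=6: x=[74.0000 73.3250 66.5700 45.5950 21.4850 7.0250 4.3250 0.6750 0.0000] k=[74 72 65 46 19 9 4 0 0]
t=7: x=[73.7300 71.3250 63.3800 44.9200 21.2950 9.6750 4.1350 0.5400 0.0000] k=[74 71 67 41 18 9 4 0 0]
t=8: x=[73.5950 70.8650 64.0300 41.4050 19.8900 9.5400 4.1350 0.5400 0.0000] k=[74 74 60 42 21 10 3 2 0]
t=9: x=[74.0000 72.1100 59.4600 41.5950 22.3500 10.5400 3.8100 1.8650 0.2700] k=[74 74 55 42 24 15 4 0 0]
t=10: x=[74.0000 71.4350 55.8100 41.3250 25.2150 14.7300 4.9450 0.5400 0.0000] k=[74 68 53 38 28 13 3 5 0]
t=11: x=[73.1900 66.7850 53.0000 38.6750 27.3250 13.6750 4.6200 4.0550 0.6750] k=[74 70 56 37 28 16 4 4 0]
t=12: x=[73.4600 68.6500 55.3250 38.3500 27.5950 16.0000 5.6200 3.4600 0.5400] k=[69 70 53 41 30 12 6 0 4]

0.0303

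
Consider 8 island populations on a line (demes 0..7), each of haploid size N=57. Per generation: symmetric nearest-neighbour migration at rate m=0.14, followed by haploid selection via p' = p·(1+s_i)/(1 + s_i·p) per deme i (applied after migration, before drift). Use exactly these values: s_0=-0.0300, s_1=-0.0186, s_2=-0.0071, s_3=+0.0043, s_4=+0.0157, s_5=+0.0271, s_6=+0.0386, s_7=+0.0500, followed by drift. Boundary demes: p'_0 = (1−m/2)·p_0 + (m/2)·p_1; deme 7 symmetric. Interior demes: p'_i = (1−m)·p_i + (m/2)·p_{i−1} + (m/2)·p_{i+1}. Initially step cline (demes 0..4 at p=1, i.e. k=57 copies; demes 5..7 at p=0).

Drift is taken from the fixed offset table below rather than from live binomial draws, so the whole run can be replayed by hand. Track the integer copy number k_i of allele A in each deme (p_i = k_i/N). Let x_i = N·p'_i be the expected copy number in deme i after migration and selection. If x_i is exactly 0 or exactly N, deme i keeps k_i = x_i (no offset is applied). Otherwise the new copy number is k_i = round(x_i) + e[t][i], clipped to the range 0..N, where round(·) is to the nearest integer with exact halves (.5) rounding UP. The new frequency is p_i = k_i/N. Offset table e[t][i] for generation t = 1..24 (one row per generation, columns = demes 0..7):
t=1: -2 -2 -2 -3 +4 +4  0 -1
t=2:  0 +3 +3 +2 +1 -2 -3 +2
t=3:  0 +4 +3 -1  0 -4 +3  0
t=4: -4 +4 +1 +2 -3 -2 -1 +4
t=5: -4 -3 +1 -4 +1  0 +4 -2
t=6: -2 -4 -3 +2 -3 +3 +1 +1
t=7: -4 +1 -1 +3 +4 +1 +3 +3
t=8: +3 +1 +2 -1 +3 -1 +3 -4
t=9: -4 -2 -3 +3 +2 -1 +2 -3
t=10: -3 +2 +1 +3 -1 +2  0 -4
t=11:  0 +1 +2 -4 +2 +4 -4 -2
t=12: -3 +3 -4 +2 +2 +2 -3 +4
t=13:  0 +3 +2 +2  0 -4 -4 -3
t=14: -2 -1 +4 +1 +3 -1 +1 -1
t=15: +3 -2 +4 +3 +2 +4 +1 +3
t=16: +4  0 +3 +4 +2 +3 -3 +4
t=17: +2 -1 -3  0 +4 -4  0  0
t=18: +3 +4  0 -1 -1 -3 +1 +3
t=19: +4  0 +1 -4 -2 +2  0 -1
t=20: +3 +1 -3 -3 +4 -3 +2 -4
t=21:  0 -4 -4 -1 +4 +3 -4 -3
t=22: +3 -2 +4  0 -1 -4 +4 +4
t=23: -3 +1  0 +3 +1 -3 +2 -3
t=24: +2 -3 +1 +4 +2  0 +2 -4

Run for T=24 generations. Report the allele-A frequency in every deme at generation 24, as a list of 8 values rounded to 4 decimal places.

[0.9825, 0.8596, 0.9298, 0.9825, 0.8947, 0.5439, 0.4737, 0.1930]

t=0: k=[57 57 57 57 57 0 0 0]
t=1: x=[57.0000 57.0000 57.0000 57.0000 53.0674 4.0904 0.0000 0.0000] k=[57 57 57 57 57 8 0 0]
t=2: x=[57.0000 57.0000 57.0000 57.0000 53.6199 11.1072 0.5814 0.0000] k=[57 57 57 57 55 9 0 0]
t=3: x=[57.0000 57.0000 57.0000 56.8606 51.9916 11.8389 0.6540 0.0000] k=[57 57 57 56 52 8 4 0]
t=4: x=[57.0000 57.0000 56.9295 55.7951 49.3043 11.0360 4.1432 0.2939] k=[57 57 57 57 46 9 3 4]
t=5: x=[57.0000 57.0000 57.0000 56.2333 44.3341 11.4121 3.6162 4.1123] k=[57 57 57 52 45 11 8 2]
t=6: x=[57.0000 57.0000 56.6475 51.8800 43.2730 13.4427 8.0482 2.5356] k=[57 57 54 54 40 16 9 4]
t=7: x=[57.0000 56.7860 54.1910 53.0359 39.4895 17.5127 9.4344 4.5501] k=[57 57 53 56 43 19 12 8]
t=8: x=[57.0000 56.7147 53.4665 54.8887 42.3998 20.5400 12.5773 8.6313] k=[57 57 55 54 45 20 16 5]
t=9: x=[57.0000 56.8574 55.0567 53.4543 44.0367 21.8290 15.9413 6.0280] k=[57 55 52 56 46 21 18 3]
t=10: x=[56.8557 54.8922 52.4603 55.0282 45.0974 22.9054 17.6176 4.2374] k=[54 57 53 57 44 25 18 0]
t=11: x=[54.1281 56.5008 53.5369 55.8150 43.7392 26.2182 17.6887 1.3215] k=[54 57 56 52 46 30 14 0]
t=12: x=[54.1281 56.7147 55.7815 51.8800 45.4442 30.3797 14.5465 1.0281] k=[51 57 52 54 47 32 12 5]
t=13: x=[51.2648 56.2156 52.4603 53.3846 46.5734 32.0258 13.2921 5.7369] k=[51 57 54 55 47 28 9 3]
t=14: x=[51.2648 56.3582 54.2615 54.3807 46.3654 28.3810 10.2239 3.5803] k=[49 55 57 55 49 27 11 3]
t=15: x=[49.2176 54.6785 56.7180 54.7294 47.9987 27.8007 11.9130 3.7264] k=[52 53 57 57 50 32 13 7]
t=16: x=[51.9311 53.1430 56.7180 56.5121 49.3340 32.3049 14.3121 7.7406] k=[56 53 57 57 51 35 11 12]
t=17: x=[55.7534 53.4276 56.7180 56.5818 50.3916 34.8034 13.1288 12.3968] k=[57 52 54 57 54 31 13 12]
t=18: x=[56.6392 52.4114 54.0501 56.5818 52.6628 31.7267 14.5975 12.5407] k=[57 56 54 56 52 29 16 16]
t=19: x=[56.9278 55.9101 54.2615 55.5859 50.7571 30.0801 17.3639 16.5675] k=[57 56 55 52 49 32 17 16]
t=20: x=[56.9278 55.9814 54.8453 52.0195 48.1372 32.5142 18.4494 16.6389] k=[57 57 52 49 52 30 20 13]
t=21: x=[57.0000 56.6434 52.1082 49.4482 50.3421 31.2180 20.7067 13.9988] k=[57 53 48 48 54 34 17 11]
t=22: x=[56.7114 52.8585 48.2976 48.4512 52.2483 34.5747 18.2365 11.8721] k=[57 51 52 48 51 31 22 16]
t=23: x=[56.5671 51.3958 51.6154 48.5210 49.4921 32.1454 22.7255 16.9962] k=[54 52 52 52 50 29 25 14]
t=24: x=[53.7684 52.0559 51.9674 51.8800 48.7802 30.5694 25.0405 15.3101] k=[56 49 53 56 51 31 27 11]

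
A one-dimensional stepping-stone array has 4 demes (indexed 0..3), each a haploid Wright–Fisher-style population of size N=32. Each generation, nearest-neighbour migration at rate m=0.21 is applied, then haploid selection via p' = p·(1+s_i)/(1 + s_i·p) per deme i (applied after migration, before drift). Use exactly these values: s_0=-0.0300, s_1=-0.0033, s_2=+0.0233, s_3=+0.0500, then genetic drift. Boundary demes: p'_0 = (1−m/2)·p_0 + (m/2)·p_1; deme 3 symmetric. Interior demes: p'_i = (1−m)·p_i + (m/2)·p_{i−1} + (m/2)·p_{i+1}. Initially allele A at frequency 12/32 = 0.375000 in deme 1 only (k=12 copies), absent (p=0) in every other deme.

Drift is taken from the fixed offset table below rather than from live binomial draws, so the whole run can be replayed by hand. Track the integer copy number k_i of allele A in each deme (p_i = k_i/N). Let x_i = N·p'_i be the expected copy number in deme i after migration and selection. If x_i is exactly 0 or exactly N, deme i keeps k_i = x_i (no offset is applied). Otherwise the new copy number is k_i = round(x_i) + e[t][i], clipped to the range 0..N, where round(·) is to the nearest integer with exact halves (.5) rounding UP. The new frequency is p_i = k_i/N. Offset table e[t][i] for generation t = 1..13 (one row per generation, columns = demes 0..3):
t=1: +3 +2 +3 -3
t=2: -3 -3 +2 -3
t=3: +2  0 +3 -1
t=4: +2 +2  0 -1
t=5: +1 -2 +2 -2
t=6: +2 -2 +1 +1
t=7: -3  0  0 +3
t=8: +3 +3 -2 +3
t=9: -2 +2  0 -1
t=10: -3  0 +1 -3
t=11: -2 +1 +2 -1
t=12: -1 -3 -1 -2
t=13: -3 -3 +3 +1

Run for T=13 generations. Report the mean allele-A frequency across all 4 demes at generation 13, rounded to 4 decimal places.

0.1484

t=0: k=[0 12 0 0]
t=1: x=[1.2236 9.4580 1.2882 0.0000] k=[4 11 4 0]
t=2: x=[4.6134 9.5079 4.4017 0.4407] k=[2 7 6 0]
t=3: x=[2.4551 6.3532 5.5803 0.6608] k=[4 6 9 0]
t=4: x=[4.0999 6.0887 7.8760 0.9908] k=[6 8 8 0]
t=5: x=[6.0590 7.7705 7.2888 0.8808] k=[7 6 9 0]
t=6: x=[6.7317 6.4031 7.8760 0.9908] k=[9 4 9 2]
t=7: x=[8.2866 5.0360 7.8760 2.8595] k=[5 5 8 6]
t=8: x=[4.8728 5.3004 7.6078 6.4578] k=[8 8 6 9]
t=9: x=[7.8186 7.7705 6.6455 8.9972] k=[6 10 7 8]
t=10: x=[6.2651 9.2433 7.5521 8.1887] k=[3 9 9 5]
t=11: x=[3.5331 8.3496 8.7254 5.6432] k=[2 9 11 5]
t=12: x=[2.6598 8.4544 10.3204 5.8600] k=[2 5 9 4]
t=13: x=[2.2504 5.0908 8.1946 4.7179] k=[0 2 11 6]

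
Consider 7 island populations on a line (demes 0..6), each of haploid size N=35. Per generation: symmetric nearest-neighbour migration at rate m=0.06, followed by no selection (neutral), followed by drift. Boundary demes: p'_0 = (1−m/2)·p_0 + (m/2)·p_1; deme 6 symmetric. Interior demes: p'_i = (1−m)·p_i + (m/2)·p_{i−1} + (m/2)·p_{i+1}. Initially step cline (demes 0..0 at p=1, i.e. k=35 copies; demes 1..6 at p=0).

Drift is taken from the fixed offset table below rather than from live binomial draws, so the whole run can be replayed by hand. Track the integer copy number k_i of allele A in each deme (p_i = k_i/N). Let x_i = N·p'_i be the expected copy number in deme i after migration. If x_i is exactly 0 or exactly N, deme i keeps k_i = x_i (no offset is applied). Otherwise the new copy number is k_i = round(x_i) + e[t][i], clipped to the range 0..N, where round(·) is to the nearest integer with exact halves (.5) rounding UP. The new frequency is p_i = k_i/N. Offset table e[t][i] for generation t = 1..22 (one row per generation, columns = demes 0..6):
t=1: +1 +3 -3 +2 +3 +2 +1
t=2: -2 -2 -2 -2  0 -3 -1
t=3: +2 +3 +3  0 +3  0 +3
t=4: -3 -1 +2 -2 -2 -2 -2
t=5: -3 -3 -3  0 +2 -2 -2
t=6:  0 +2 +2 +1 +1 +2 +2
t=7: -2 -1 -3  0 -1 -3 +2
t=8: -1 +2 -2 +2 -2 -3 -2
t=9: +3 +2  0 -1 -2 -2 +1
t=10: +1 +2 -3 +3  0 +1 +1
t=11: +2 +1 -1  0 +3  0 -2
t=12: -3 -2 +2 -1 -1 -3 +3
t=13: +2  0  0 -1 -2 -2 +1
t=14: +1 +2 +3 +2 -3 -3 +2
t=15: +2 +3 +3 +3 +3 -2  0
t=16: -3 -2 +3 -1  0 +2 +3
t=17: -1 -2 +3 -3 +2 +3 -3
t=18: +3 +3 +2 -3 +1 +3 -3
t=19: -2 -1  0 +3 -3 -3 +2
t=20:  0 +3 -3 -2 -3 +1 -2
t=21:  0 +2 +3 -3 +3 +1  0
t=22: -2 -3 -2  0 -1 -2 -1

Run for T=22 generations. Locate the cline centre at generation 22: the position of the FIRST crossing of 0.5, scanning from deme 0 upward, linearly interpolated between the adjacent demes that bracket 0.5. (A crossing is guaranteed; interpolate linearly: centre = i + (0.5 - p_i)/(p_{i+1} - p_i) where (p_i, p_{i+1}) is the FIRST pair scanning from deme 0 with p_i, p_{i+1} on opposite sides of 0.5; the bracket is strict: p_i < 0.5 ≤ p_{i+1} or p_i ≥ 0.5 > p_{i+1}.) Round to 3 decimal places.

t=0: k=[35 0 0 0 0 0 0]
t=1: x=[33.9500 1.0500 0.0000 0.0000 0.0000 0.0000 0.0000] k=[35 4 0 0 0 0 0]
t=2: x=[34.0700 4.8100 0.1200 0.0000 0.0000 0.0000 0.0000] k=[32 3 0 0 0 0 0]
t=3: x=[31.1300 3.7800 0.0900 0.0000 0.0000 0.0000 0.0000] k=[33 7 3 0 0 0 0]
t=4: x=[32.2200 7.6600 3.0300 0.0900 0.0000 0.0000 0.0000] k=[29 7 5 0 0 0 0]
t=5: x=[28.3400 7.6000 4.9100 0.1500 0.0000 0.0000 0.0000] k=[25 5 2 0 0 0 0]
t=6: x=[24.4000 5.5100 2.0300 0.0600 0.0000 0.0000 0.0000] k=[24 8 4 1 0 0 0]
t=7: x=[23.5200 8.3600 4.0300 1.0600 0.0300 0.0000 0.0000] k=[22 7 1 1 0 0 0]
t=8: x=[21.5500 7.2700 1.1800 0.9700 0.0300 0.0000 0.0000] k=[21 9 0 3 0 0 0]
t=9: x=[20.6400 9.0900 0.3600 2.8200 0.0900 0.0000 0.0000] k=[24 11 0 2 0 0 0]
t=10: x=[23.6100 11.0600 0.3900 1.8800 0.0600 0.0000 0.0000] k=[25 13 0 5 0 0 0]
t=11: x=[24.6400 12.9700 0.5400 4.7000 0.1500 0.0000 0.0000] k=[27 14 0 5 3 0 0]
t=12: x=[26.6100 13.9700 0.5700 4.7900 2.9700 0.0900 0.0000] k=[24 12 3 4 2 0 0]
t=13: x=[23.6400 12.0900 3.3000 3.9100 2.0000 0.0600 0.0000] k=[26 12 3 3 0 0 0]
t=14: x=[25.5800 12.1500 3.2700 2.9100 0.0900 0.0000 0.0000] k=[27 14 6 5 0 0 0]
t=15: x=[26.6100 14.1500 6.2100 4.8800 0.1500 0.0000 0.0000] k=[29 17 9 8 3 0 0]
t=16: x=[28.6400 17.1200 9.2100 7.8800 3.0600 0.0900 0.0000] k=[26 15 12 7 3 2 0]
t=17: x=[25.6700 15.2400 11.9400 7.0300 3.0900 1.9700 0.0600] k=[25 13 15 4 5 5 0]
t=18: x=[24.6400 13.4200 14.6100 4.3600 4.9700 4.8500 0.1500] k=[28 16 17 1 6 8 0]
t=19: x=[27.6400 16.3900 16.4900 1.6300 5.9100 7.7000 0.2400] k=[26 15 16 5 3 5 2]
t=20: x=[25.6700 15.3600 15.6400 5.2700 3.1200 4.8500 2.0900] k=[26 18 13 3 0 6 0]
t=21: x=[25.7600 18.0900 12.8500 3.2100 0.2700 5.6400 0.1800] k=[26 20 16 0 3 7 0]
t=22: x=[25.8200 20.0600 15.6400 0.5700 3.0300 6.6700 0.2100] k=[24 17 14 1 2 5 0]

0.929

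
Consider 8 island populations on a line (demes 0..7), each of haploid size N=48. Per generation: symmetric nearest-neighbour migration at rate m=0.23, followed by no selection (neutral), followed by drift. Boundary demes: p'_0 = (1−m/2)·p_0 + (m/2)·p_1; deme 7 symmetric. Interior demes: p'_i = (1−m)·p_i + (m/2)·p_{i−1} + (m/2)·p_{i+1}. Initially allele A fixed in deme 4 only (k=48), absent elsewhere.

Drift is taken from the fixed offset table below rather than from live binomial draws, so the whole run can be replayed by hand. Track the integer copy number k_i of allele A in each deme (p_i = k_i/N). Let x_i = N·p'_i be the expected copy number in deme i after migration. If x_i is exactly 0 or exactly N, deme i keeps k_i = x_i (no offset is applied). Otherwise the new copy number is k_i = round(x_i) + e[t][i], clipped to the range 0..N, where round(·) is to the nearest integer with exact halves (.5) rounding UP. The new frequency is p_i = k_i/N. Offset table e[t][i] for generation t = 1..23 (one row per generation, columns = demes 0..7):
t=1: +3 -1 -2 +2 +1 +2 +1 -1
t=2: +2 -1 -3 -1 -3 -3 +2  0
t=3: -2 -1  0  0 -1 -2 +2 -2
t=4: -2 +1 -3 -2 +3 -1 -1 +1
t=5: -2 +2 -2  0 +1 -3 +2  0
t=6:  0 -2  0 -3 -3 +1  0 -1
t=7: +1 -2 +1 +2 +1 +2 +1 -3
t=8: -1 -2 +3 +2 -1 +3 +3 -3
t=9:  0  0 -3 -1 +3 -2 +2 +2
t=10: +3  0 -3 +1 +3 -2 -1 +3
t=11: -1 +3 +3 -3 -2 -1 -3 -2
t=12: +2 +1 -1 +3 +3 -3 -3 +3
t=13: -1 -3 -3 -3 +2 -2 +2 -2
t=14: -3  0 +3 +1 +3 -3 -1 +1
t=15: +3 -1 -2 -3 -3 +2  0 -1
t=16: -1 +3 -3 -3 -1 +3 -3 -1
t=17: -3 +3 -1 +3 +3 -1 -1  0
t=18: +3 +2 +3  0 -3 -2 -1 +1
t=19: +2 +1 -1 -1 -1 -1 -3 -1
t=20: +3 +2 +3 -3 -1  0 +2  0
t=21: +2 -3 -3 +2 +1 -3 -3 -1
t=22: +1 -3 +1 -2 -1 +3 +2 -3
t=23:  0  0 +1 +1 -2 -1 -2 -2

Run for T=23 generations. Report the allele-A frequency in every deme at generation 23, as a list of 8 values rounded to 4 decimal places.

[0.2083, 0.0833, 0.1250, 0.1042, 0.0625, 0.0833, 0.0208, 0.0000]

t=0: k=[0 0 0 0 48 0 0 0]
t=1: x=[0.0000 0.0000 0.0000 5.5200 36.9600 5.5200 0.0000 0.0000] k=[0 0 0 8 38 8 0 0]
t=2: x=[0.0000 0.0000 0.9200 10.5300 31.1000 10.5300 0.9200 0.0000] k=[0 0 0 10 28 8 3 0]
t=3: x=[0.0000 0.0000 1.1500 10.9200 23.6300 9.7250 3.2300 0.3450] k=[0 0 1 11 23 8 5 0]
t=4: x=[0.0000 0.1150 2.0350 11.2300 19.8950 9.3800 4.7700 0.5750] k=[0 1 0 9 23 8 4 2]
t=5: x=[0.1150 0.7700 1.1500 9.5750 19.6650 9.2650 4.2300 2.2300] k=[0 3 0 10 21 6 6 2]
t=6: x=[0.3450 2.3100 1.4950 10.1150 18.0100 7.7250 5.5400 2.4600] k=[0 0 1 7 15 9 6 1]
t=7: x=[0.0000 0.1150 1.5750 7.2300 13.3900 9.3450 5.7700 1.5750] k=[0 0 3 9 14 11 7 0]
t=8: x=[0.0000 0.3450 3.3450 8.8850 13.0800 10.8850 6.6550 0.8050] k=[0 0 6 11 12 14 10 0]
t=9: x=[0.0000 0.6900 5.8850 10.5400 12.1150 13.3100 9.3100 1.1500] k=[0 1 3 10 15 11 11 3]
t=10: x=[0.1150 1.1150 3.5750 9.7700 13.9650 11.4600 10.0800 3.9200] k=[3 1 1 11 17 9 9 7]
t=11: x=[2.7700 1.2300 2.1500 10.5400 15.3900 9.9200 8.7700 7.2300] k=[2 4 5 8 13 9 6 5]
t=12: x=[2.2300 3.8850 5.2300 8.2300 11.9650 9.1150 6.2300 5.1150] k=[4 5 4 11 15 6 3 8]
t=13: x=[4.1150 4.7700 4.9200 10.6550 13.5050 6.6900 3.9200 7.4250] k=[3 2 2 8 16 5 6 5]
t=14: x=[2.8850 2.1150 2.6900 8.2300 13.8150 6.3800 5.7700 5.1150] k=[0 2 6 9 17 3 5 6]
t=15: x=[0.2300 2.2300 5.8850 9.5750 14.4700 4.8400 4.8850 5.8850] k=[3 1 4 7 11 7 5 5]
t=16: x=[2.7700 1.5750 4.0000 7.1150 10.0800 7.2300 5.2300 5.0000] k=[2 5 1 4 9 10 2 4]
t=17: x=[2.3450 4.1950 1.8050 4.2300 8.5400 8.9650 3.1500 3.7700] k=[0 7 1 7 12 8 2 4]
t=18: x=[0.8050 5.5050 2.3800 6.8850 10.9650 7.7700 2.9200 3.7700] k=[4 8 5 7 8 6 2 5]
t=19: x=[4.4600 7.1950 5.5750 6.8850 7.6550 5.7700 2.8050 4.6550] k=[6 8 5 6 7 5 0 4]
t=20: x=[6.2300 7.4250 5.4600 6.0000 6.6550 4.6550 1.0350 3.5400] k=[9 9 8 3 6 5 3 4]
t=21: x=[9.0000 8.8850 7.5400 3.9200 5.5400 4.8850 3.3450 3.8850] k=[11 6 5 6 7 2 0 3]
t=22: x=[10.4250 6.4600 5.2300 6.0000 6.3100 2.3450 0.5750 2.6550] k=[11 3 6 4 5 5 3 0]
t=23: x=[10.0800 4.2650 5.4250 4.3450 4.8850 4.7700 2.8850 0.3450] k=[10 4 6 5 3 4 1 0]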